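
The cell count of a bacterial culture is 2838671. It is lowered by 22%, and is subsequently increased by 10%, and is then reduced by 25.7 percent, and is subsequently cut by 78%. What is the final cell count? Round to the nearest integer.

398120

22% decrease: 2838671 × 0.78 = 2214163.38.
10% increase: 2214163.38 × 1.1 = 2435579.718.
After the 25.7% decrease: 2435579.718 × 0.743 = 1809635.730474.
Apply the 78% decrease: 1809635.730474 × 0.22 = 398119.86070428 ≈ 398120.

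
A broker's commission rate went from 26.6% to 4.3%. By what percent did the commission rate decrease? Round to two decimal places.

The change is 4.3 − 26.6 = -22.3 percentage points.
Relative to the original 26.6%, that is -22.3 ÷ 26.6 ≈ -83.83%.
So the commission rate fell by 83.83%.

83.83%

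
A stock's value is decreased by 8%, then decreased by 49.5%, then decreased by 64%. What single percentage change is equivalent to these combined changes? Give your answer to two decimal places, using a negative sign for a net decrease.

An 8% decrease multiplies by 0.92.
Then a 49.5% decrease: 0.92 × 0.505 = 0.4646.
Then a 64% decrease: 0.4646 × 0.36 = 0.167256.
Overall factor 0.167256, i.e. -83.27%.

-83.27%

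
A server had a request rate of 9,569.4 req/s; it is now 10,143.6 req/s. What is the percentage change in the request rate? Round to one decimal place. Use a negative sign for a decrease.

6.0%

Change: 10,143.6 − 9,569.4 = 574.2.
Relative to the original: 574.2 ÷ 9,569.4 ≈ 6.0%.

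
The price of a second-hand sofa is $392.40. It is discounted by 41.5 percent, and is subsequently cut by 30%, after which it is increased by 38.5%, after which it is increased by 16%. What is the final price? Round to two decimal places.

41.5% decrease: $392.40 × 0.585 = $229.554.
Apply the 30% decrease: $229.554 × 0.7 = $160.6878.
Apply the 38.5% increase: $160.6878 × 1.385 = $222.552603.
After the 16% increase: $222.552603 × 1.16 = $258.16101948 ≈ $258.16.

$258.16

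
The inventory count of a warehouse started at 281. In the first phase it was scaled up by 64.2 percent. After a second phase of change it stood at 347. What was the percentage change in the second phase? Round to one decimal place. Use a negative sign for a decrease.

After the first phase: 281 × 1.642 = 461.402.
Second-phase multiplier: 347 ÷ 461.402 ≈ 0.75206.
That is a change of -24.8%.

-24.8%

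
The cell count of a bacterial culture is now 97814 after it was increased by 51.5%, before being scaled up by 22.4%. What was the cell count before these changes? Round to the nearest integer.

52748

Undoing the 22.4% increase: 97814 ÷ 1.224 ≈ 79913.398693.
Undoing the 51.5% increase: 79913.398693 ÷ 1.515 ≈ 52748.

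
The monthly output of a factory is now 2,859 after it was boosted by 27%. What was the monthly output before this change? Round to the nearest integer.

2,251

The overall multiplier applied was 1.27.
So the original monthly output was 2,859 ÷ 1.27 ≈ 2,251.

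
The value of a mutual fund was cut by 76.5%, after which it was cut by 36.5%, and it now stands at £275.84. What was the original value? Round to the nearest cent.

£1848.48

Undoing the 36.5% decrease: £275.84 ÷ 0.635 ≈ £434.393701.
Undoing the 76.5% decrease: £434.393701 ÷ 0.235 ≈ £1848.48.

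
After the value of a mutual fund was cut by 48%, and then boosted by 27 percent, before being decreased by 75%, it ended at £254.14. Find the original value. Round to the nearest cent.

£1,539.31

The overall multiplier applied was 0.52 × 1.27 × 0.25 = 0.1651.
So the original value was £254.14 ÷ 0.1651 ≈ £1,539.31.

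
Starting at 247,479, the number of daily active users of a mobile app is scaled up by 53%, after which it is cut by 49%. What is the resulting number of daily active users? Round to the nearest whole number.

193,108

Apply the 53% increase: 247,479 × 1.53 = 378642.87.
49% decrease: 378642.87 × 0.51 = 193107.8637 ≈ 193,108.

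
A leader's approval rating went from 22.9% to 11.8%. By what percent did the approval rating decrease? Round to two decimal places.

The change is 11.8 − 22.9 = -11.1 percentage points.
Relative to the original 22.9%, that is -11.1 ÷ 22.9 ≈ -48.47%.
So the approval rating fell by 48.47%.

48.47%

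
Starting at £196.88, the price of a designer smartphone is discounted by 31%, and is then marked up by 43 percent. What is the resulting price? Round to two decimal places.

£194.26

After the 31% decrease: £196.88 × 0.69 = £135.8472.
Apply the 43% increase: £135.8472 × 1.43 = £194.261496 ≈ £194.26.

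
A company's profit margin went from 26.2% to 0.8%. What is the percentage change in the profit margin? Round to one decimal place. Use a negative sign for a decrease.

-96.9%

The change is 0.8 − 26.2 = -25.4 percentage points.
Relative to the original 26.2%, that is -25.4 ÷ 26.2 ≈ -96.9%.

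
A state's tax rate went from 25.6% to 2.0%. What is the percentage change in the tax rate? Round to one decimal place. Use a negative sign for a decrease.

The change is 2.0 − 25.6 = -23.6 percentage points.
Relative to the original 25.6%, that is -23.6 ÷ 25.6 ≈ -92.2%.

-92.2%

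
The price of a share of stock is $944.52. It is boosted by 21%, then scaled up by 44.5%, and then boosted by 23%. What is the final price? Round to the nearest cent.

$2031.28

Apply the 21% increase: $944.52 × 1.21 = $1142.8692.
44.5% increase: $1142.8692 × 1.445 = $1651.445994.
23% increase: $1651.445994 × 1.23 = $2031.27857262 ≈ $2031.28.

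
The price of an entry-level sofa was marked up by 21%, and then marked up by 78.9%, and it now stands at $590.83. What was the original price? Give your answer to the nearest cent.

Undoing the 78.9% increase: $590.83 ÷ 1.789 ≈ $330.257127.
Undoing the 21% increase: $330.257127 ÷ 1.21 ≈ $272.94.

$272.94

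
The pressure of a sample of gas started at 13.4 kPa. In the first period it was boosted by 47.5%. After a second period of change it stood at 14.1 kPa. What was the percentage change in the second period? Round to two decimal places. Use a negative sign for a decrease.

After the first period: 13.4 × 1.475 = 19.765.
Second-period multiplier: 14.1 ÷ 19.765 ≈ 0.713382.
That is a change of -28.66%.

-28.66%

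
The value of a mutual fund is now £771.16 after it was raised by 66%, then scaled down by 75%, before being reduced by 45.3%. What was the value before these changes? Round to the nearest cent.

Undoing the 45.3% decrease: £771.16 ÷ 0.547 ≈ £1409.798903.
Undoing the 75% decrease: £1409.798903 ÷ 0.25 = £5639.195612.
Undoing the 66% increase: £5639.195612 ÷ 1.66 ≈ £3397.11.

£3397.11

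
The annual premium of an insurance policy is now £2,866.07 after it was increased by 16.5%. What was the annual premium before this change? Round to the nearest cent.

£2,460.15

The overall multiplier applied was 1.165.
So the original annual premium was £2,866.07 ÷ 1.165 ≈ £2,460.15.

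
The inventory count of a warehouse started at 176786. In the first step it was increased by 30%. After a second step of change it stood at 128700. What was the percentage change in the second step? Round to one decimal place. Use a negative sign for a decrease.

After the first step: 176786 × 1.3 = 229821.8.
Second-step multiplier: 128700 ÷ 229821.8 ≈ 0.56.
That is a change of -44.0%.

-44.0%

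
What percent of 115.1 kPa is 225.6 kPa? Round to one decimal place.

196.0%

225.6 kPa ÷ 115.1 kPa ≈ 196.0%.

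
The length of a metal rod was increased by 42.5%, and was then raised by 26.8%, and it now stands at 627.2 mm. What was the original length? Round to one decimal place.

347.1 mm

The overall multiplier applied was 1.425 × 1.268 = 1.8069.
So the original length was 627.2 ÷ 1.8069 ≈ 347.1 mm.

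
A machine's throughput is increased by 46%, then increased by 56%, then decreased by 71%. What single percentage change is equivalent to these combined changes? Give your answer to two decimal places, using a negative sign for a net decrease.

-33.95%

The combined multiplier is 1.46 × 1.56 × 0.29 = 0.660504.
That corresponds to a decrease of 33.95%.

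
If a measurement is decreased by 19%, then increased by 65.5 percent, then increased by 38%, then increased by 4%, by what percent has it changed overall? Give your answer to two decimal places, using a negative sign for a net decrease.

92.40%

A 19% decrease multiplies by 0.81.
Then a 65.5% increase: 0.81 × 1.655 = 1.34055.
Then a 38% increase: 1.34055 × 1.38 = 1.849959.
Then a 4% increase: 1.849959 × 1.04 = 1.92395736.
Overall factor 1.92395736, i.e. 92.40%.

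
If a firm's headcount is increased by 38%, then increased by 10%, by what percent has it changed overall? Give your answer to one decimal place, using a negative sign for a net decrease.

A 38% increase multiplies by 1.38.
Then a 10% increase: 1.38 × 1.1 = 1.518.
Overall factor 1.518, i.e. 51.8%.

51.8%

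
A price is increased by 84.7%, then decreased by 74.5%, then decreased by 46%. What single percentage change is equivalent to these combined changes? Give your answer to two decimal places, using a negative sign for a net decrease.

The combined multiplier is 1.847 × 0.255 × 0.54 = 0.2543319.
That corresponds to a decrease of 74.57%.

-74.57%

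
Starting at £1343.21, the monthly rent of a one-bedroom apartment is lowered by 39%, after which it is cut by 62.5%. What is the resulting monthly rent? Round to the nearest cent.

Each change multiplies by a factor: 0.61 × 0.375 = 0.22875.
£1343.21 × 0.22875 = £307.2592875 ≈ £307.26.

£307.26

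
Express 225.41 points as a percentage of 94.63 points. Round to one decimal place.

238.2%

225.41 points ÷ 94.63 points ≈ 238.2%.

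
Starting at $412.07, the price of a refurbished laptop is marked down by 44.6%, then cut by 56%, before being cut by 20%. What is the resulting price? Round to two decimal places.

$80.36

44.6% decrease: $412.07 × 0.554 = $228.28678.
56% decrease: $228.28678 × 0.44 = $100.4461832.
Apply the 20% decrease: $100.4461832 × 0.8 = $80.35694656 ≈ $80.36.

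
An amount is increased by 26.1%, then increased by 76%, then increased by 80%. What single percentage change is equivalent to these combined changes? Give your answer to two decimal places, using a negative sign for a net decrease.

The combined multiplier is 1.261 × 1.76 × 1.8 = 3.994848.
That corresponds to an increase of 299.48%.

299.48%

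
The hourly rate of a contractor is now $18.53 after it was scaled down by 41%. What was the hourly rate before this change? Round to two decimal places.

$31.41

The overall multiplier applied was 0.59.
So the original hourly rate was $18.53 ÷ 0.59 ≈ $31.41.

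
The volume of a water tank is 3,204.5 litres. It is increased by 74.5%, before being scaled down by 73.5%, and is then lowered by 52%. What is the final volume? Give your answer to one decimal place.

711.3 litres

Each change multiplies by a factor: 1.745 × 0.265 × 0.48 = 0.221964.
3,204.5 × 0.221964 = 711.283638 ≈ 711.3.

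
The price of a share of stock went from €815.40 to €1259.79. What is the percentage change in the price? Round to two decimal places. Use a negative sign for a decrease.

54.50%

Change: €1259.79 − €815.40 = €444.39.
Relative to the original: €444.39 ÷ €815.40 ≈ 54.50%.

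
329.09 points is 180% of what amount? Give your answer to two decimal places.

329.09 points ÷ 1.8 ≈ 182.83 points.

182.83 points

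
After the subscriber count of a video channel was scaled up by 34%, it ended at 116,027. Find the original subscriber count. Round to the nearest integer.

The overall multiplier applied was 1.34.
So the original subscriber count was 116,027 ÷ 1.34 ≈ 86,587.

86,587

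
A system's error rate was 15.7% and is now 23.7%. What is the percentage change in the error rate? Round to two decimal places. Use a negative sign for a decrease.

50.96%

The change is 23.7 − 15.7 = 8.0 percentage points.
Relative to the original 15.7%, that is 8.0 ÷ 15.7 ≈ 50.96%.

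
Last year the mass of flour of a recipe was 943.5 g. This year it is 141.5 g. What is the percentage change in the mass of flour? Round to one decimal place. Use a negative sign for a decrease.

Change: 141.5 − 943.5 = -802.0.
Relative to the original: -802.0 ÷ 943.5 ≈ -85.0%.

-85.0%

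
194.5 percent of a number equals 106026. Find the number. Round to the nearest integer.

54512

106026 ÷ 1.945 ≈ 54512.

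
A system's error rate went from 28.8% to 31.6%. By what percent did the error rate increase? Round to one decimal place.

9.7%

The change is 31.6 − 28.8 = 2.8 percentage points.
Relative to the original 28.8%, that is 2.8 ÷ 28.8 ≈ 9.7%.
So the error rate rose by 9.7%.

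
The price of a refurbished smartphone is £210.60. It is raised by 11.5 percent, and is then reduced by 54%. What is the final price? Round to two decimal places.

After the 11.5% increase: £210.60 × 1.115 = £234.819.
After the 54% decrease: £234.819 × 0.46 = £108.01674 ≈ £108.02.

£108.02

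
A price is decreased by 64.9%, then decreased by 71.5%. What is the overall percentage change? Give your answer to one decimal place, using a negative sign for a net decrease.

-90.0%

The combined multiplier is 0.351 × 0.285 = 0.100035.
That corresponds to a decrease of 90.0%.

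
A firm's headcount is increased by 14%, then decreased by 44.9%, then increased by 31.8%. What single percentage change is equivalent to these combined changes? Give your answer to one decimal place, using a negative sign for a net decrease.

The combined multiplier is 1.14 × 0.551 × 1.318 = 0.82788852.
That corresponds to a decrease of 17.2%.

-17.2%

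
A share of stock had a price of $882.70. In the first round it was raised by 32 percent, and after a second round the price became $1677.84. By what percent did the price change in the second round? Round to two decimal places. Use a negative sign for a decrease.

44.00%

After the first round: $882.70 × 1.32 = $1165.164.
Second-round multiplier: $1677.84 ÷ $1165.164 ≈ 1.440003.
That is a change of 44.00%.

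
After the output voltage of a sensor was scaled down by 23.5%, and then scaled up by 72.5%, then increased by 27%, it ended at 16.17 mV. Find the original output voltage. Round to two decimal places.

9.65 mV

The overall multiplier applied was 0.765 × 1.725 × 1.27 = 1.67592375.
So the original output voltage was 16.17 ÷ 1.67592375 ≈ 9.65 mV.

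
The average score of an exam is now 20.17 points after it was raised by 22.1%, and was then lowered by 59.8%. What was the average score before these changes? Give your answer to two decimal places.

Undoing the 59.8% decrease: 20.17 ÷ 0.402 ≈ 50.174129.
Undoing the 22.1% increase: 50.174129 ÷ 1.221 ≈ 41.09 points.

41.09 points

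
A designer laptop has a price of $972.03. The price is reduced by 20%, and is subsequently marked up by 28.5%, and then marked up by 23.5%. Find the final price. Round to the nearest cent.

$1234.07

Apply the 20% decrease: $972.03 × 0.8 = $777.624.
After the 28.5% increase: $777.624 × 1.285 = $999.24684.
Apply the 23.5% increase: $999.24684 × 1.235 = $1234.0698474 ≈ $1234.07.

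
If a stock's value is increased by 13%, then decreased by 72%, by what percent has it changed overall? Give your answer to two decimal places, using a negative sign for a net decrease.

-68.36%

A 13% increase multiplies by 1.13.
Then a 72% decrease: 1.13 × 0.28 = 0.3164.
Overall factor 0.3164, i.e. -68.36%.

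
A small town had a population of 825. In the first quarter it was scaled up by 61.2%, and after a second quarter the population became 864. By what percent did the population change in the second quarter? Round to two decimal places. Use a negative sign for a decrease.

-35.03%

After the first quarter: 825 × 1.612 = 1329.9.
Second-quarter multiplier: 864 ÷ 1329.9 ≈ 0.649673.
That is a change of -35.03%.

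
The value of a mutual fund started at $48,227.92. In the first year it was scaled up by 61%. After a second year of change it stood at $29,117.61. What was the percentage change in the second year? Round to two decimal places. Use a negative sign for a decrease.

After the first year: $48,227.92 × 1.61 = $77646.9512.
Second-year multiplier: $29,117.61 ÷ $77646.9512 ≈ 0.375.
That is a change of -62.50%.

-62.50%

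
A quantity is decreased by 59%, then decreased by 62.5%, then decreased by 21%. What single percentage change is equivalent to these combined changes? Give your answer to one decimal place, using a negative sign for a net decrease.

-87.9%

The combined multiplier is 0.41 × 0.375 × 0.79 = 0.1214625.
That corresponds to a decrease of 87.9%.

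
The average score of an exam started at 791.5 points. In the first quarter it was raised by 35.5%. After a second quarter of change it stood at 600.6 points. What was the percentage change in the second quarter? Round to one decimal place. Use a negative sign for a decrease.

After the first quarter: 791.5 × 1.355 = 1072.4825.
Second-quarter multiplier: 600.6 ÷ 1072.4825 ≈ 0.56001.
That is a change of -44.0%.

-44.0%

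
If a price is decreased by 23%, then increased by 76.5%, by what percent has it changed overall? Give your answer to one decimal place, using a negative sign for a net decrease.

35.9%

The combined multiplier is 0.77 × 1.765 = 1.35905.
That corresponds to an increase of 35.9%.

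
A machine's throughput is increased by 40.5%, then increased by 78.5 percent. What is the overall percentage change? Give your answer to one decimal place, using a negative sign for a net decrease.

150.8%

The combined multiplier is 1.405 × 1.785 = 2.507925.
That corresponds to an increase of 150.8%.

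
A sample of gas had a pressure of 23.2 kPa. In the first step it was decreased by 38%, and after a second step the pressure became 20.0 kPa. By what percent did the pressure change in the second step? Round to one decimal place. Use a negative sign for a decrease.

After the first step: 23.2 × 0.62 = 14.384.
Second-step multiplier: 20.0 ÷ 14.384 ≈ 1.39043.
That is a change of 39.0%.

39.0%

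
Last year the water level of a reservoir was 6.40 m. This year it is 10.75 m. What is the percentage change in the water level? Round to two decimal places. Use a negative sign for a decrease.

67.97%

Change: 10.75 − 6.40 = 4.35.
Relative to the original: 4.35 ÷ 6.40 ≈ 67.97%.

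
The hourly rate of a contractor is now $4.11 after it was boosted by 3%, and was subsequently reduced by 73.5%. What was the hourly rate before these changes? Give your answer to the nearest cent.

$15.06

Undoing the 73.5% decrease: $4.11 ÷ 0.265 ≈ $15.509434.
Undoing the 3% increase: $15.509434 ÷ 1.03 ≈ $15.06.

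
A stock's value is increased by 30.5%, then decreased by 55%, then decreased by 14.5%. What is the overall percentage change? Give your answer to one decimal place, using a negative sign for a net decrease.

The combined multiplier is 1.305 × 0.45 × 0.855 = 0.50209875.
That corresponds to a decrease of 49.8%.

-49.8%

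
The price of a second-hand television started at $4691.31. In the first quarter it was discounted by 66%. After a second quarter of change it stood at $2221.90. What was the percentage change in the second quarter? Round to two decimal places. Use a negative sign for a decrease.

39.30%

After the first quarter: $4691.31 × 0.34 = $1595.0454.
Second-quarter multiplier: $2221.90 ÷ $1595.0454 ≈ 1.393001.
That is a change of 39.30%.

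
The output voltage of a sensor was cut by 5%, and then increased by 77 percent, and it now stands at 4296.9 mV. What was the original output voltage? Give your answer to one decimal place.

2555.4 mV

The overall multiplier applied was 0.95 × 1.77 = 1.6815.
So the original output voltage was 4296.9 ÷ 1.6815 ≈ 2555.4 mV.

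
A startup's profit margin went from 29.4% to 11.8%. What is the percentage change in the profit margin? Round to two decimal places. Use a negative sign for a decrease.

-59.86%

The change is 11.8 − 29.4 = -17.6 percentage points.
Relative to the original 29.4%, that is -17.6 ÷ 29.4 ≈ -59.86%.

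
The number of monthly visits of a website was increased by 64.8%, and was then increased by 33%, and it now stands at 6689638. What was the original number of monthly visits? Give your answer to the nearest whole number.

Undoing the 33% increase: 6689638 ÷ 1.33 ≈ 5029803.007519.
Undoing the 64.8% increase: 5029803.007519 ÷ 1.648 ≈ 3052065.

3052065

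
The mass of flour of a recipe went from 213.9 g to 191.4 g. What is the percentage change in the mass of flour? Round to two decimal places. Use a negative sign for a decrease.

-10.52%

Change: 191.4 − 213.9 = -22.5.
Relative to the original: -22.5 ÷ 213.9 ≈ -10.52%.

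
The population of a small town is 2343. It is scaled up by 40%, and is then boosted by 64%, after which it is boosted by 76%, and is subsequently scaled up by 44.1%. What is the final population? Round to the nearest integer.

Apply the 40% increase: 2343 × 1.4 = 3280.2.
Apply the 64% increase: 3280.2 × 1.64 = 5379.528.
76% increase: 5379.528 × 1.76 = 9467.96928.
Apply the 44.1% increase: 9467.96928 × 1.441 = 13643.34373248 ≈ 13643.

13643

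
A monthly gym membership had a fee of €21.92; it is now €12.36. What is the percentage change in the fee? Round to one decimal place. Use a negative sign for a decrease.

-43.6%

Change: €12.36 − €21.92 = -€9.56.
Relative to the original: -€9.56 ÷ €21.92 ≈ -43.6%.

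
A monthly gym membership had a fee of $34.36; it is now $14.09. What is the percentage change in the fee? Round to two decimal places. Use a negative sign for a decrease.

-58.99%

Change: $14.09 − $34.36 = -$20.27.
Relative to the original: -$20.27 ÷ $34.36 ≈ -58.99%.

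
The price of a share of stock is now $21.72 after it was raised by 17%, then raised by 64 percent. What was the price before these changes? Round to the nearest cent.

$11.32

The overall multiplier applied was 1.17 × 1.64 = 1.9188.
So the original price was $21.72 ÷ 1.9188 ≈ $11.32.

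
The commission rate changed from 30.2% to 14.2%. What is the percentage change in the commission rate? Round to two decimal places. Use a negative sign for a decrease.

-52.98%

The change is 14.2 − 30.2 = -16.0 percentage points.
Relative to the original 30.2%, that is -16.0 ÷ 30.2 ≈ -52.98%.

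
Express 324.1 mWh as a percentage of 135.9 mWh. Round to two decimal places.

238.48%

324.1 mWh ÷ 135.9 mWh ≈ 238.48%.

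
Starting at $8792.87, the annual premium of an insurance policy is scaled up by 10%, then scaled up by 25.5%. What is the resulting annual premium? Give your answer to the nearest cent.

$12138.56

Each change multiplies by a factor: 1.1 × 1.255 = 1.3805.
$8792.87 × 1.3805 = $12138.557035 ≈ $12138.56.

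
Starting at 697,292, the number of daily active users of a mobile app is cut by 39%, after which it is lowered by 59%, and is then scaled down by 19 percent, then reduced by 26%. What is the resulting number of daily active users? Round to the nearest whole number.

After the 39% decrease: 697,292 × 0.61 = 425348.12.
After the 59% decrease: 425348.12 × 0.41 = 174392.7292.
19% decrease: 174392.7292 × 0.81 = 141258.110652.
26% decrease: 141258.110652 × 0.74 = 104531.00188248 ≈ 104,531.

104,531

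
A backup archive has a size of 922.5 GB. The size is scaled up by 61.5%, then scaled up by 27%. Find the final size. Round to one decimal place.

1892.1 GB

Each change multiplies by a factor: 1.615 × 1.27 = 2.05105.
922.5 × 2.05105 = 1892.093625 ≈ 1892.1.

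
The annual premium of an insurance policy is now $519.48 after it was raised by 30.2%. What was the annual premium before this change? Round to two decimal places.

$398.99

The overall multiplier applied was 1.302.
So the original annual premium was $519.48 ÷ 1.302 ≈ $398.99.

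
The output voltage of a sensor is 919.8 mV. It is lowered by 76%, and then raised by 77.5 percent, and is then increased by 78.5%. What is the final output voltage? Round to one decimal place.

After the 76% decrease: 919.8 × 0.24 = 220.752.
After the 77.5% increase: 220.752 × 1.775 = 391.8348.
After the 78.5% increase: 391.8348 × 1.785 = 699.425118 ≈ 699.4.

699.4 mV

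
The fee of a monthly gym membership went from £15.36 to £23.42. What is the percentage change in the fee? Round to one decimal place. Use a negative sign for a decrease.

52.5%

Change: £23.42 − £15.36 = £8.06.
Relative to the original: £8.06 ÷ £15.36 ≈ 52.5%.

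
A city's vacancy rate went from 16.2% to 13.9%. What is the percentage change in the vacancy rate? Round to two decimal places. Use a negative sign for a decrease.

-14.20%

The change is 13.9 − 16.2 = -2.3 percentage points.
Relative to the original 16.2%, that is -2.3 ÷ 16.2 ≈ -14.20%.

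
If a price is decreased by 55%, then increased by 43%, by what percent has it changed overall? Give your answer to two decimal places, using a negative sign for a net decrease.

-35.65%

A 55% decrease multiplies by 0.45.
Then a 43% increase: 0.45 × 1.43 = 0.6435.
Overall factor 0.6435, i.e. -35.65%.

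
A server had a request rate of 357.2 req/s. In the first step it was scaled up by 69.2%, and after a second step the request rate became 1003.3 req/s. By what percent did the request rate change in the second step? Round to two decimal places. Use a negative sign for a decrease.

After the first step: 357.2 × 1.692 = 604.3824.
Second-step multiplier: 1003.3 ÷ 604.3824 ≈ 1.660042.
That is a change of 66.00%.

66.00%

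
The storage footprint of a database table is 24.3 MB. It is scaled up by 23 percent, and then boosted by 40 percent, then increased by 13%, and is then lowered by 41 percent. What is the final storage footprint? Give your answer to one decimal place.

27.9 MB

Apply the 23% increase: 24.3 × 1.23 = 29.889.
After the 40% increase: 29.889 × 1.4 = 41.8446.
After the 13% increase: 41.8446 × 1.13 = 47.284398.
41% decrease: 47.284398 × 0.59 = 27.89779482 ≈ 27.9.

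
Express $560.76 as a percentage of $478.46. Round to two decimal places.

117.20%

$560.76 ÷ $478.46 ≈ 117.20%.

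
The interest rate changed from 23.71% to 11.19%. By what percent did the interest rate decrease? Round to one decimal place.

The change is 11.19 − 23.71 = -12.52 percentage points.
Relative to the original 23.71%, that is -12.52 ÷ 23.71 ≈ -52.8%.
So the interest rate fell by 52.8%.

52.8%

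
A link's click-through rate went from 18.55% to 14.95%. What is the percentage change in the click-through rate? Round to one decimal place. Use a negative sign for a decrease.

-19.4%

The change is 14.95 − 18.55 = -3.60 percentage points.
Relative to the original 18.55%, that is -3.60 ÷ 18.55 ≈ -19.4%.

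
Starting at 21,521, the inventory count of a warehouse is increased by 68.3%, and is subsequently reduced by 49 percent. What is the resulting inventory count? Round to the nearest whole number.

18,472

Each change multiplies by a factor: 1.683 × 0.51 = 0.85833.
21,521 × 0.85833 = 18472.11993 ≈ 18,472.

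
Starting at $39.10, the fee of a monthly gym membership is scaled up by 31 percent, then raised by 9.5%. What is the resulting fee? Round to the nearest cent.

31% increase: $39.10 × 1.31 = $51.221.
Apply the 9.5% increase: $51.221 × 1.095 = $56.086995 ≈ $56.09.

$56.09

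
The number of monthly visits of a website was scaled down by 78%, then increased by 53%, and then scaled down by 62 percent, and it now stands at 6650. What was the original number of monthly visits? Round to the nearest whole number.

Undoing the 62% decrease: 6650 ÷ 0.38 = 17500.
Undoing the 53% increase: 17500 ÷ 1.53 ≈ 11437.908497.
Undoing the 78% decrease: 11437.908497 ÷ 0.22 ≈ 51990.

51990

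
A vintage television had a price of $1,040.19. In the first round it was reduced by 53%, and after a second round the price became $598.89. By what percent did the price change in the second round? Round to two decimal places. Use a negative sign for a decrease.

22.50%

After the first round: $1,040.19 × 0.47 = $488.8893.
Second-round multiplier: $598.89 ÷ $488.8893 ≈ 1.225001.
That is a change of 22.50%.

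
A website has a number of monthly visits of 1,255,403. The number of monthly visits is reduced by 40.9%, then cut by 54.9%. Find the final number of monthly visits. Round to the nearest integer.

334,616

Each change multiplies by a factor: 0.591 × 0.451 = 0.266541.
1,255,403 × 0.266541 = 334616.371023 ≈ 334,616.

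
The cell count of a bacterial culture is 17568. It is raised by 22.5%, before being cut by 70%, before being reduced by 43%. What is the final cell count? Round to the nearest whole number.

3680

22.5% increase: 17568 × 1.225 = 21520.8.
70% decrease: 21520.8 × 0.3 = 6456.24.
Apply the 43% decrease: 6456.24 × 0.57 = 3680.0568 ≈ 3680.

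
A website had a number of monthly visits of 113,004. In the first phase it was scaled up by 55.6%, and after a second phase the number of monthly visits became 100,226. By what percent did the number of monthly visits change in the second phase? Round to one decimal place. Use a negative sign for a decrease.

After the first phase: 113,004 × 1.556 = 175834.224.
Second-phase multiplier: 100,226 ÷ 175834.224 ≈ 0.57.
That is a change of -43.0%.

-43.0%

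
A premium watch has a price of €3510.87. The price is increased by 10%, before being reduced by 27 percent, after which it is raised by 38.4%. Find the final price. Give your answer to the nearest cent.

€3901.81

Each change multiplies by a factor: 1.1 × 0.73 × 1.384 = 1.111352.
€3510.87 × 1.111352 = €3901.81239624 ≈ €3901.81.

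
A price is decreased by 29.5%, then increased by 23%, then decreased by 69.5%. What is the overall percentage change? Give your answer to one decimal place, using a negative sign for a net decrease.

A 29.5% decrease multiplies by 0.705.
Then a 23% increase: 0.705 × 1.23 = 0.86715.
Then a 69.5% decrease: 0.86715 × 0.305 = 0.26448075.
Overall factor 0.26448075, i.e. -73.6%.

-73.6%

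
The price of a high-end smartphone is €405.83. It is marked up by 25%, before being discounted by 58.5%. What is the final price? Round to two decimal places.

After the 25% increase: €405.83 × 1.25 = €507.2875.
58.5% decrease: €507.2875 × 0.415 = €210.5243125 ≈ €210.52.

€210.52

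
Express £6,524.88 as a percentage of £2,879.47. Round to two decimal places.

226.60%

£6,524.88 ÷ £2,879.47 ≈ 226.60%.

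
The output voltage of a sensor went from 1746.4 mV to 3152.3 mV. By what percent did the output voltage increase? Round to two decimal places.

Change: 3152.3 − 1746.4 = 1405.9.
Relative to the original: 1405.9 ÷ 1746.4 ≈ 80.50%.
So the output voltage increased by 80.50%.

80.50%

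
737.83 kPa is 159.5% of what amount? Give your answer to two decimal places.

462.59 kPa

737.83 kPa ÷ 1.595 ≈ 462.59 kPa.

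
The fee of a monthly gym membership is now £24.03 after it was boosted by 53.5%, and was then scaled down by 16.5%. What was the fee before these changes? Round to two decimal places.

The overall multiplier applied was 1.535 × 0.835 = 1.281725.
So the original fee was £24.03 ÷ 1.281725 ≈ £18.75.

£18.75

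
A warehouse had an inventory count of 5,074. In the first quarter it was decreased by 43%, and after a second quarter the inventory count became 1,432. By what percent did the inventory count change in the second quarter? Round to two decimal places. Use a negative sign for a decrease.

After the first quarter: 5,074 × 0.57 = 2892.18.
Second-quarter multiplier: 1,432 ÷ 2892.18 ≈ 0.495128.
That is a change of -50.49%.

-50.49%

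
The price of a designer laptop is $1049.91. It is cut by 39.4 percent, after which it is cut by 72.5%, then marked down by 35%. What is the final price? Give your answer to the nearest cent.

39.4% decrease: $1049.91 × 0.606 = $636.24546.
Apply the 72.5% decrease: $636.24546 × 0.275 = $174.9675015.
35% decrease: $174.9675015 × 0.65 = $113.728875975 ≈ $113.73.

$113.73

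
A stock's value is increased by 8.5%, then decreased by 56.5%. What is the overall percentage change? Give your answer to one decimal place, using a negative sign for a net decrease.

The combined multiplier is 1.085 × 0.435 = 0.471975.
That corresponds to a decrease of 52.8%.

-52.8%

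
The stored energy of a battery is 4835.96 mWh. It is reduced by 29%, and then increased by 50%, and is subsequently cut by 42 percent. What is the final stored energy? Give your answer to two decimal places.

Each change multiplies by a factor: 0.71 × 1.5 × 0.58 = 0.6177.
4835.96 × 0.6177 = 2987.172492 ≈ 2987.17.

2987.17 mWh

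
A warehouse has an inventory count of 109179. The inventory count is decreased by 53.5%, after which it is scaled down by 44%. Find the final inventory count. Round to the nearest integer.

28430

Each change multiplies by a factor: 0.465 × 0.56 = 0.2604.
109179 × 0.2604 = 28430.2116 ≈ 28430.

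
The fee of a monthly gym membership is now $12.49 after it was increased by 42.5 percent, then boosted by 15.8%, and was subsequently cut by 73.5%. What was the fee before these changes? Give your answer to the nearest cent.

$28.56

Undoing the 73.5% decrease: $12.49 ÷ 0.265 ≈ $47.132075.
Undoing the 15.8% increase: $47.132075 ÷ 1.158 ≈ $40.701274.
Undoing the 42.5% increase: $40.701274 ÷ 1.425 ≈ $28.56.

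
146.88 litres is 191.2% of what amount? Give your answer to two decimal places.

76.82 litres

146.88 litres ÷ 1.912 ≈ 76.82 litres.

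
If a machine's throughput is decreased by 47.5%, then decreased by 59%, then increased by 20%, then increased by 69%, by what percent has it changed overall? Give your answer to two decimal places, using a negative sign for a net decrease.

The combined multiplier is 0.525 × 0.41 × 1.2 × 1.69 = 0.436527.
That corresponds to a decrease of 56.35%.

-56.35%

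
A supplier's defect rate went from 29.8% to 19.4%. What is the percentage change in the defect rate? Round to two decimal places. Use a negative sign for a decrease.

-34.90%

The change is 19.4 − 29.8 = -10.4 percentage points.
Relative to the original 29.8%, that is -10.4 ÷ 29.8 ≈ -34.90%.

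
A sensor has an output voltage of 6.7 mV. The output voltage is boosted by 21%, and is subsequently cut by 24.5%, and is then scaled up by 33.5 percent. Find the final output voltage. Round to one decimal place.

8.2 mV

Each change multiplies by a factor: 1.21 × 0.755 × 1.335 = 1.21958925.
6.7 × 1.21958925 = 8.171247975 ≈ 8.2.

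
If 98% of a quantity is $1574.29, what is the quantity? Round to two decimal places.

$1574.29 ÷ 0.98 ≈ $1606.42.

$1606.42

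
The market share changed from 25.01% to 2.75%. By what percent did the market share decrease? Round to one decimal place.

The change is 2.75 − 25.01 = -22.26 percentage points.
Relative to the original 25.01%, that is -22.26 ÷ 25.01 ≈ -89.0%.
So the market share fell by 89.0%.

89.0%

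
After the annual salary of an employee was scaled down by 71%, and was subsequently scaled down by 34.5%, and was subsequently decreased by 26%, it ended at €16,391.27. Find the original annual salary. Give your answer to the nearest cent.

€116,611.55

The overall multiplier applied was 0.29 × 0.655 × 0.74 = 0.140563.
So the original annual salary was €16,391.27 ÷ 0.140563 ≈ €116,611.55.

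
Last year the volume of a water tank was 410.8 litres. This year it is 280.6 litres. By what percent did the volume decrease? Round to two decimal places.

Change: 280.6 − 410.8 = -130.2.
Relative to the original: -130.2 ÷ 410.8 ≈ -31.69%.
So the volume decreased by 31.69%.

31.69%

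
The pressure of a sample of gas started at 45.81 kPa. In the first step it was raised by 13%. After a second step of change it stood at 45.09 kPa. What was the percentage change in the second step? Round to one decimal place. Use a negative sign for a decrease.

After the first step: 45.81 × 1.13 = 51.7653.
Second-step multiplier: 45.09 ÷ 51.7653 ≈ 0.87105.
That is a change of -12.9%.

-12.9%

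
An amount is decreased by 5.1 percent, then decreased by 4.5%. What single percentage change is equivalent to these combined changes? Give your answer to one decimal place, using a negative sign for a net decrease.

A 5.1% decrease multiplies by 0.949.
Then a 4.5% decrease: 0.949 × 0.955 = 0.906295.
Overall factor 0.906295, i.e. -9.4%.

-9.4%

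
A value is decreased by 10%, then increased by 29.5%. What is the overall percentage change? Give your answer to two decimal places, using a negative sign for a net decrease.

16.55%

The combined multiplier is 0.9 × 1.295 = 1.1655.
That corresponds to an increase of 16.55%.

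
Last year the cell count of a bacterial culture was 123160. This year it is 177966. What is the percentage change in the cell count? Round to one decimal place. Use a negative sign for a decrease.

44.5%

Change: 177966 − 123160 = 54806.
Relative to the original: 54806 ÷ 123160 ≈ 44.5%.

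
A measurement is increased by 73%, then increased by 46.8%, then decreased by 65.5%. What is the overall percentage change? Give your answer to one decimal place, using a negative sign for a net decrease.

The combined multiplier is 1.73 × 1.468 × 0.345 = 0.8761758.
That corresponds to a decrease of 12.4%.

-12.4%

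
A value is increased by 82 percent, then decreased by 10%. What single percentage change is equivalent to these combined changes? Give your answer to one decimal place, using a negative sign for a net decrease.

63.8%

The combined multiplier is 1.82 × 0.9 = 1.638.
That corresponds to an increase of 63.8%.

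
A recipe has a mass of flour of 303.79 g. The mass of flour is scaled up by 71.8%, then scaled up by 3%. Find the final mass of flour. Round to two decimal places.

71.8% increase: 303.79 × 1.718 = 521.91122.
3% increase: 521.91122 × 1.03 = 537.5685566 ≈ 537.57.

537.57 g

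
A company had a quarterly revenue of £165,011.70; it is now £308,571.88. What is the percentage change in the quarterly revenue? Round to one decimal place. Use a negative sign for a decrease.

87.0%

Change: £308,571.88 − £165,011.70 = £143,560.18.
Relative to the original: £143,560.18 ÷ £165,011.70 ≈ 87.0%.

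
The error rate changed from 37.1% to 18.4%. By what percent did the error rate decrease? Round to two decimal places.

50.40%

The change is 18.4 − 37.1 = -18.7 percentage points.
Relative to the original 37.1%, that is -18.7 ÷ 37.1 ≈ -50.40%.
So the error rate fell by 50.40%.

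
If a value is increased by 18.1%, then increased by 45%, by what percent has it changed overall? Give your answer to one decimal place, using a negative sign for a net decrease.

The combined multiplier is 1.181 × 1.45 = 1.71245.
That corresponds to an increase of 71.2%.

71.2%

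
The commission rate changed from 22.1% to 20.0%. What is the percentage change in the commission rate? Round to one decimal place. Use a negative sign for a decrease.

The change is 20.0 − 22.1 = -2.1 percentage points.
Relative to the original 22.1%, that is -2.1 ÷ 22.1 ≈ -9.5%.

-9.5%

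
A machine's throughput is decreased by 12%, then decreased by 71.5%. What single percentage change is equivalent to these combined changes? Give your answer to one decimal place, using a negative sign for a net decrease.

The combined multiplier is 0.88 × 0.285 = 0.2508.
That corresponds to a decrease of 74.9%.

-74.9%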